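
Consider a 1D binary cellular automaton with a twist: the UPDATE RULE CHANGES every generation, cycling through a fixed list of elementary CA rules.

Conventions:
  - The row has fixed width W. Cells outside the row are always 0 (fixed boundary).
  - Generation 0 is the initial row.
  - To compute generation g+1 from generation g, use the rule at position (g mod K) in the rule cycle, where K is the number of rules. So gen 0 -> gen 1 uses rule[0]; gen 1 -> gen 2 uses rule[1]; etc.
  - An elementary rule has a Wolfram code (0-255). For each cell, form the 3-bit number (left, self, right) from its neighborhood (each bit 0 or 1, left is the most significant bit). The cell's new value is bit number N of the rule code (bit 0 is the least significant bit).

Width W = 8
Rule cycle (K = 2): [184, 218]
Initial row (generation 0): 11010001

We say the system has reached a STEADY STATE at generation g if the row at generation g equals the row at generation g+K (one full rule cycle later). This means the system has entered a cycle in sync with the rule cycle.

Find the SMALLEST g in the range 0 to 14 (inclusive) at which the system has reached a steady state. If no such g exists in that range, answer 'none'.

Answer: 3

Derivation:
Gen 0: 11010001
Gen 1 (rule 184): 10101000
Gen 2 (rule 218): 00000100
Gen 3 (rule 184): 00000010
Gen 4 (rule 218): 00000101
Gen 5 (rule 184): 00000010
Gen 6 (rule 218): 00000101
Gen 7 (rule 184): 00000010
Gen 8 (rule 218): 00000101
Gen 9 (rule 184): 00000010
Gen 10 (rule 218): 00000101
Gen 11 (rule 184): 00000010
Gen 12 (rule 218): 00000101
Gen 13 (rule 184): 00000010
Gen 14 (rule 218): 00000101
Gen 15 (rule 184): 00000010
Gen 16 (rule 218): 00000101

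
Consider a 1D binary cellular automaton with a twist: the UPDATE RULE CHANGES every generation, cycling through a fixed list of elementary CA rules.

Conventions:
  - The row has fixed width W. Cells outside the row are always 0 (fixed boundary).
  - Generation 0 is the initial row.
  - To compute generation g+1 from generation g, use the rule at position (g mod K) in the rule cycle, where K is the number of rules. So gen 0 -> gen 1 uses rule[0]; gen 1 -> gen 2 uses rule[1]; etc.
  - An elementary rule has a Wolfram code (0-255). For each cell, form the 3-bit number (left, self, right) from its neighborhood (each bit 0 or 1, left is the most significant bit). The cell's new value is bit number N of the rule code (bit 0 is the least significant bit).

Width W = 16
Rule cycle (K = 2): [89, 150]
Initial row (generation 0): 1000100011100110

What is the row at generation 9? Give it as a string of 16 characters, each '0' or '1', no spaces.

Answer: 0001000000100111

Derivation:
Gen 0: 1000100011100110
Gen 1 (rule 89): 0110011010110111
Gen 2 (rule 150): 1001100010000010
Gen 3 (rule 89): 0101111001111001
Gen 4 (rule 150): 1100110110110111
Gen 5 (rule 89): 1110110110110101
Gen 6 (rule 150): 0100000000000101
Gen 7 (rule 89): 0011111111110000
Gen 8 (rule 150): 0101111111101000
Gen 9 (rule 89): 0001000000100111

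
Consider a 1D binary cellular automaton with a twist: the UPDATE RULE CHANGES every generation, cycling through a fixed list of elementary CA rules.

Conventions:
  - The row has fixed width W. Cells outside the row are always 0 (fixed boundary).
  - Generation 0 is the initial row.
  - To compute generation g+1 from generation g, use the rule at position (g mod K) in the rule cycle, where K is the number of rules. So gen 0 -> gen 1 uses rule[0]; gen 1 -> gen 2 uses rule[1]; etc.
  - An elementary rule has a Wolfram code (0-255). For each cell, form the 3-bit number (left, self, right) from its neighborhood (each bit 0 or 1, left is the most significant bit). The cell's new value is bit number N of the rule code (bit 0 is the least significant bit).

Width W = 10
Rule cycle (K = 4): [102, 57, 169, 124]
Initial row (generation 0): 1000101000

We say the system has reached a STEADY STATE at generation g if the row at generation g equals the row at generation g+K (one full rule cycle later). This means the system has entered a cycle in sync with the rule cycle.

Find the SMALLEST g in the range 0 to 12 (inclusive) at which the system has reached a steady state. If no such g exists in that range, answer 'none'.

Gen 0: 1000101000
Gen 1 (rule 102): 1001111000
Gen 2 (rule 57): 0101000111
Gen 3 (rule 169): 0010010110
Gen 4 (rule 124): 0011011111
Gen 5 (rule 102): 0101100001
Gen 6 (rule 57): 0011011100
Gen 7 (rule 169): 1010111001
Gen 8 (rule 124): 1111101101
Gen 9 (rule 102): 0000110111
Gen 10 (rule 57): 1110101100
Gen 11 (rule 169): 1101011001
Gen 12 (rule 124): 1111111101
Gen 13 (rule 102): 0000000111
Gen 14 (rule 57): 1111110100
Gen 15 (rule 169): 1111101001
Gen 16 (rule 124): 1000111101

Answer: none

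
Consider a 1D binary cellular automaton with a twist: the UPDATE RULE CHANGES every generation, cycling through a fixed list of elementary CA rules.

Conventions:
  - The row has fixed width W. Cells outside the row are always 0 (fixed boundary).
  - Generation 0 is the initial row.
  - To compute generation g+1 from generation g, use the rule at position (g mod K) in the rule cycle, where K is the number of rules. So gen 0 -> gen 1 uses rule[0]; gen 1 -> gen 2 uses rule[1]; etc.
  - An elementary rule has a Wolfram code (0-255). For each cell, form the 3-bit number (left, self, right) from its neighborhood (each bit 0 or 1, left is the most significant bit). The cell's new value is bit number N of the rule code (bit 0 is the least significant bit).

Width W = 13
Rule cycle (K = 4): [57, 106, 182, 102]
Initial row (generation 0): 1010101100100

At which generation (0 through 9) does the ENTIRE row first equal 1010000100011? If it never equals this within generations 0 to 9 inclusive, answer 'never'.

Answer: never

Derivation:
Gen 0: 1010101100100
Gen 1 (rule 57): 0101011010011
Gen 2 (rule 106): 1010111100111
Gen 3 (rule 182): 1111011011010
Gen 4 (rule 102): 0001101101110
Gen 5 (rule 57): 1101011011001
Gen 6 (rule 106): 1110111111010
Gen 7 (rule 182): 0101011110111
Gen 8 (rule 102): 1111100011001
Gen 9 (rule 57): 1000011010100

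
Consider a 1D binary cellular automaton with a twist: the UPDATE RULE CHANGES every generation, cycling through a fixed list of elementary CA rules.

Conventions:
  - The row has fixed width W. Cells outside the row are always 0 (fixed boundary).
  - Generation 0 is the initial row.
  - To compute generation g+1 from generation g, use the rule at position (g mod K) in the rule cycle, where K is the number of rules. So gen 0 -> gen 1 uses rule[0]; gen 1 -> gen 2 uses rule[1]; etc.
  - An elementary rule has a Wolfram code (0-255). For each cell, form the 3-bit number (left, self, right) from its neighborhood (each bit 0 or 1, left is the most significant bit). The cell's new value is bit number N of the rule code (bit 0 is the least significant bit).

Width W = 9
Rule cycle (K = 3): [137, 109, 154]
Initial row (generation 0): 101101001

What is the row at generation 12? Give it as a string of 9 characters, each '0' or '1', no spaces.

Gen 0: 101101001
Gen 1 (rule 137): 001000000
Gen 2 (rule 109): 101011111
Gen 3 (rule 154): 000011110
Gen 4 (rule 137): 111011100
Gen 5 (rule 109): 101110101
Gen 6 (rule 154): 001100000
Gen 7 (rule 137): 101001111
Gen 8 (rule 109): 111001001
Gen 9 (rule 154): 110110110
Gen 10 (rule 137): 100100100
Gen 11 (rule 109): 100100101
Gen 12 (rule 154): 011011000

Answer: 011011000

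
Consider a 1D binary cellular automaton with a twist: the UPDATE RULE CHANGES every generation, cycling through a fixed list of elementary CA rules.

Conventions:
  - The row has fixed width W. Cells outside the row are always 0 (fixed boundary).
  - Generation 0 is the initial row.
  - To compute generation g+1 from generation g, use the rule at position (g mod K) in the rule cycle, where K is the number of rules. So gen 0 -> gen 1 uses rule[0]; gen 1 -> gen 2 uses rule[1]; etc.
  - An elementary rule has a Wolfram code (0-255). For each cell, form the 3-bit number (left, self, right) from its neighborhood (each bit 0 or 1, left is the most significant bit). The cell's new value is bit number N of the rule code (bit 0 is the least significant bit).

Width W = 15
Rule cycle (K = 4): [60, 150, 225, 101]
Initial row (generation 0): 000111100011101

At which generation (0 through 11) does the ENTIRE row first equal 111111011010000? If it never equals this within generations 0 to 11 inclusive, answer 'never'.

Gen 0: 000111100011101
Gen 1 (rule 60): 000100010010011
Gen 2 (rule 150): 001110111111100
Gen 3 (rule 225): 100111011111101
Gen 4 (rule 101): 100001100000111
Gen 5 (rule 60): 110001010000100
Gen 6 (rule 150): 001011011001110
Gen 7 (rule 225): 100101101000110
Gen 8 (rule 101): 100110111010010
Gen 9 (rule 60): 110101100111011
Gen 10 (rule 150): 000100011010000
Gen 11 (rule 225): 110001001100111

Answer: never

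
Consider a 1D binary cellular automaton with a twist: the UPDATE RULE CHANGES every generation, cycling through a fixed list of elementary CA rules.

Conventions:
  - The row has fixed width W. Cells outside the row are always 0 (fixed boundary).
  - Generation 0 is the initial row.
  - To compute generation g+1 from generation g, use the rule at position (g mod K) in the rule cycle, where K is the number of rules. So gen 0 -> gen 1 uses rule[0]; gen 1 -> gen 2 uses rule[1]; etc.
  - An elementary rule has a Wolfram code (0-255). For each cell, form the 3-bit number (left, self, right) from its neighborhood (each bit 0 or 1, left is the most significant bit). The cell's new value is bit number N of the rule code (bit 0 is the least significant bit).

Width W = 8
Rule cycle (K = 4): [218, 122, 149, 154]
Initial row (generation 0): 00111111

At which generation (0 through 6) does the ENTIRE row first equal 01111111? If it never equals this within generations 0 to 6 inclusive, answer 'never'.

Answer: 1

Derivation:
Gen 0: 00111111
Gen 1 (rule 218): 01111111
Gen 2 (rule 122): 11000001
Gen 3 (rule 149): 00111101
Gen 4 (rule 154): 01111000
Gen 5 (rule 218): 11111100
Gen 6 (rule 122): 10000110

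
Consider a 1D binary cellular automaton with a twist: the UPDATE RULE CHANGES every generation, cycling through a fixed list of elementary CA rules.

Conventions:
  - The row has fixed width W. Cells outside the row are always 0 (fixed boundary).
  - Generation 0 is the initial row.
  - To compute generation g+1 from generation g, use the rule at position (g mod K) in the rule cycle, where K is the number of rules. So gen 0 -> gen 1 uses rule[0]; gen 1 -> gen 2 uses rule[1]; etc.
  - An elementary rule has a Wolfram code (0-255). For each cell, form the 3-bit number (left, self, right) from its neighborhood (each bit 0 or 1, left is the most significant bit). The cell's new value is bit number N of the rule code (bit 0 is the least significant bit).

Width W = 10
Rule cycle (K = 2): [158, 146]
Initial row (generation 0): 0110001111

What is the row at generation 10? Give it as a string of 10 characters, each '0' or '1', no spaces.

Gen 0: 0110001111
Gen 1 (rule 158): 1101011110
Gen 2 (rule 146): 0000001101
Gen 3 (rule 158): 0000011001
Gen 4 (rule 146): 0000100110
Gen 5 (rule 158): 0001111101
Gen 6 (rule 146): 0010111000
Gen 7 (rule 158): 0110110100
Gen 8 (rule 146): 1000000010
Gen 9 (rule 158): 1100000111
Gen 10 (rule 146): 0010001010

Answer: 0010001010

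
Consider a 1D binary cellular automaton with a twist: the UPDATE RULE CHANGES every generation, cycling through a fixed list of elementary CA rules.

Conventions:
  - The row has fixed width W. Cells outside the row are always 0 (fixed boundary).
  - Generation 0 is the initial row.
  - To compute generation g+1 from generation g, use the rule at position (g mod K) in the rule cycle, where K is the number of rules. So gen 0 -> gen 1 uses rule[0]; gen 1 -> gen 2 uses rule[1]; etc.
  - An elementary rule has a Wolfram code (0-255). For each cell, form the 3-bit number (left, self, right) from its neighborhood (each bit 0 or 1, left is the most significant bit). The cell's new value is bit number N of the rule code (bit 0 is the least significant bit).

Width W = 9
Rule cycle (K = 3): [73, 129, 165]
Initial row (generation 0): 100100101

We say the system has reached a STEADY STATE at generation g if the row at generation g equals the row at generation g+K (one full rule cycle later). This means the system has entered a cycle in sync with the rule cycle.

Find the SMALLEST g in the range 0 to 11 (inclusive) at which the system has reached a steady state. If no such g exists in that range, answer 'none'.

Gen 0: 100100101
Gen 1 (rule 73): 000000000
Gen 2 (rule 129): 111111111
Gen 3 (rule 165): 011111110
Gen 4 (rule 73): 010000010
Gen 5 (rule 129): 000111000
Gen 6 (rule 165): 110010011
Gen 7 (rule 73): 110000011
Gen 8 (rule 129): 000111000
Gen 9 (rule 165): 110010011
Gen 10 (rule 73): 110000011
Gen 11 (rule 129): 000111000
Gen 12 (rule 165): 110010011
Gen 13 (rule 73): 110000011
Gen 14 (rule 129): 000111000

Answer: 5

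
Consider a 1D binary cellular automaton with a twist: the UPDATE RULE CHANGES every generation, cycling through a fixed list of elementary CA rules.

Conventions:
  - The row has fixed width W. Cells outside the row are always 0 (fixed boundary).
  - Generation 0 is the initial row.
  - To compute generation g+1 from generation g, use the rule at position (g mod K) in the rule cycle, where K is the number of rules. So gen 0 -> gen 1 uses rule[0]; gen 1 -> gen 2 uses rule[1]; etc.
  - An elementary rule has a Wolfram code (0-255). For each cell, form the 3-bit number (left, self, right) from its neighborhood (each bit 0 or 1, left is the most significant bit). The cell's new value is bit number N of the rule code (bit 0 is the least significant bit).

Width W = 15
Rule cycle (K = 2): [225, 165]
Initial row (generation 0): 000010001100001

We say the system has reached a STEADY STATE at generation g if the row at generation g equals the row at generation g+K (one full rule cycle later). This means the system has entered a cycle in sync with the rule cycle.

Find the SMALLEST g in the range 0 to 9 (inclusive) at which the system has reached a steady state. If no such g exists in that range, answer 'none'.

Gen 0: 000010001100001
Gen 1 (rule 225): 111000100101100
Gen 2 (rule 165): 010010100110001
Gen 3 (rule 225): 000001000010100
Gen 4 (rule 165): 111101011011101
Gen 5 (rule 225): 011110101101110
Gen 6 (rule 165): 001101110010100
Gen 7 (rule 225): 100110110001001
Gen 8 (rule 165): 100001000101001
Gen 9 (rule 225): 001100010010000
Gen 10 (rule 165): 100001010010111
Gen 11 (rule 225): 001100100001011

Answer: none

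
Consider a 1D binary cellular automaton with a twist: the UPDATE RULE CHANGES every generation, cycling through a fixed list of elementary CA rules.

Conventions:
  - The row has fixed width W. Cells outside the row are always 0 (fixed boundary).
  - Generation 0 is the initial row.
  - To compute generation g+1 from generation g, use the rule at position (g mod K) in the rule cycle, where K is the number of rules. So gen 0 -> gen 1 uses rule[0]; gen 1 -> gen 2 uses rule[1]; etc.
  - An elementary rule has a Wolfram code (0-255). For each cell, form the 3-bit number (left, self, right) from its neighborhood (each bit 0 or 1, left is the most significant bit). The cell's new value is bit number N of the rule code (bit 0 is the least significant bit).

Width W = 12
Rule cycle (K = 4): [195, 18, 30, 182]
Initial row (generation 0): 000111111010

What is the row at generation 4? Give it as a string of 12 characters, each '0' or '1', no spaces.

Answer: 000000010101

Derivation:
Gen 0: 000111111010
Gen 1 (rule 195): 111011111000
Gen 2 (rule 18): 000000000100
Gen 3 (rule 30): 000000001110
Gen 4 (rule 182): 000000010101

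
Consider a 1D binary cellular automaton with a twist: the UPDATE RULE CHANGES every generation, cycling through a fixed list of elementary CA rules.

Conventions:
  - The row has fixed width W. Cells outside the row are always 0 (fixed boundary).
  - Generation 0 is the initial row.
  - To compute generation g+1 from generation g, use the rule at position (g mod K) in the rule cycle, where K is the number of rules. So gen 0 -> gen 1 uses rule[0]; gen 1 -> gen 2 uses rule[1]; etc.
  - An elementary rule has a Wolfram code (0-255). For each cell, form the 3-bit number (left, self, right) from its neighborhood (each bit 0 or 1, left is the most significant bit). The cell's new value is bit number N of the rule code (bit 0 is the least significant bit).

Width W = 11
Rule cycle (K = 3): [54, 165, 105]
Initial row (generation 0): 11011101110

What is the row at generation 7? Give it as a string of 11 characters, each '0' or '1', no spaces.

Answer: 11100000111

Derivation:
Gen 0: 11011101110
Gen 1 (rule 54): 00100010001
Gen 2 (rule 165): 10101010101
Gen 3 (rule 105): 01010101010
Gen 4 (rule 54): 11111111111
Gen 5 (rule 165): 01111111110
Gen 6 (rule 105): 01000000010
Gen 7 (rule 54): 11100000111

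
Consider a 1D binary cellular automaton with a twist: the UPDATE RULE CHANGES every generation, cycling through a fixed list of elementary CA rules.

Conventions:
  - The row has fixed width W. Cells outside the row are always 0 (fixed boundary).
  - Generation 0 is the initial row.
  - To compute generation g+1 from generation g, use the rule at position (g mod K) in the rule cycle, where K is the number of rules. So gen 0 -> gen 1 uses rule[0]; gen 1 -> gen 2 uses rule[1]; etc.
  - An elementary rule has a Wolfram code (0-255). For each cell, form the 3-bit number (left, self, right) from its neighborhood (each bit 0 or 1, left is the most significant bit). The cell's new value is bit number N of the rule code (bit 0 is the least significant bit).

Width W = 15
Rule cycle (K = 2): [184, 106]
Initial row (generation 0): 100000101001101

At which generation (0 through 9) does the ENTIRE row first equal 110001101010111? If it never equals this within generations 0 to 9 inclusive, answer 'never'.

Gen 0: 100000101001101
Gen 1 (rule 184): 010000010101010
Gen 2 (rule 106): 100000101010100
Gen 3 (rule 184): 010000010101010
Gen 4 (rule 106): 100000101010100
Gen 5 (rule 184): 010000010101010
Gen 6 (rule 106): 100000101010100
Gen 7 (rule 184): 010000010101010
Gen 8 (rule 106): 100000101010100
Gen 9 (rule 184): 010000010101010

Answer: never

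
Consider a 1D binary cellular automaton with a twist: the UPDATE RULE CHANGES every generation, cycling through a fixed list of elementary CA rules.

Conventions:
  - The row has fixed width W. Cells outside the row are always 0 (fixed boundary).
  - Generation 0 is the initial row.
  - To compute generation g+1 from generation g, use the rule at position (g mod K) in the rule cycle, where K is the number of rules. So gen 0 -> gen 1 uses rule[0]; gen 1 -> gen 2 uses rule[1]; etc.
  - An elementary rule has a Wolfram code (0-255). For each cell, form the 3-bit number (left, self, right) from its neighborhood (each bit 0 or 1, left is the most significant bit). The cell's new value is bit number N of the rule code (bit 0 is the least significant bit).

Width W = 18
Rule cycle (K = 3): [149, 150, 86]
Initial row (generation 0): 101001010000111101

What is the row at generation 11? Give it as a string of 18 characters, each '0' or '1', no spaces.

Answer: 010100000101010101

Derivation:
Gen 0: 101001010000111101
Gen 1 (rule 149): 101101011110011001
Gen 2 (rule 150): 100001001101100111
Gen 3 (rule 86): 110011110100111001
Gen 4 (rule 149): 001001100110010101
Gen 5 (rule 150): 011110011001110101
Gen 6 (rule 86): 100011101110010101
Gen 7 (rule 149): 111001000101010101
Gen 8 (rule 150): 010111101101010101
Gen 9 (rule 86): 110000100101010101
Gen 10 (rule 149): 001110110101010101
Gen 11 (rule 150): 010100000101010101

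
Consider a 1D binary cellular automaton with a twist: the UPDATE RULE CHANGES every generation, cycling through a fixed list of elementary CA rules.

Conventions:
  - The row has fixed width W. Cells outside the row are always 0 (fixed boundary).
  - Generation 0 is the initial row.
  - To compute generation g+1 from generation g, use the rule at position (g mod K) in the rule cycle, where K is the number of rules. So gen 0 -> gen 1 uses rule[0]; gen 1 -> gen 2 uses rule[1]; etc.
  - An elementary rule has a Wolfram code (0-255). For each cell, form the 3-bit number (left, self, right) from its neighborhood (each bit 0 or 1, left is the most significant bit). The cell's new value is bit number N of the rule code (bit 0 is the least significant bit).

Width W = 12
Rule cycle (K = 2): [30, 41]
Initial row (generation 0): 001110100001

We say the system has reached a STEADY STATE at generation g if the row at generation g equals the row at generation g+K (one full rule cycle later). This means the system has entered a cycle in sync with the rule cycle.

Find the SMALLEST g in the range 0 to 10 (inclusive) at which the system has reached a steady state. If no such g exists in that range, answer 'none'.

Gen 0: 001110100001
Gen 1 (rule 30): 011000110011
Gen 2 (rule 41): 010010100010
Gen 3 (rule 30): 111110110111
Gen 4 (rule 41): 100001101100
Gen 5 (rule 30): 110011001010
Gen 6 (rule 41): 100010000100
Gen 7 (rule 30): 110111001110
Gen 8 (rule 41): 101100001000
Gen 9 (rule 30): 101010011100
Gen 10 (rule 41): 010100010001
Gen 11 (rule 30): 110110111011
Gen 12 (rule 41): 101101100110

Answer: none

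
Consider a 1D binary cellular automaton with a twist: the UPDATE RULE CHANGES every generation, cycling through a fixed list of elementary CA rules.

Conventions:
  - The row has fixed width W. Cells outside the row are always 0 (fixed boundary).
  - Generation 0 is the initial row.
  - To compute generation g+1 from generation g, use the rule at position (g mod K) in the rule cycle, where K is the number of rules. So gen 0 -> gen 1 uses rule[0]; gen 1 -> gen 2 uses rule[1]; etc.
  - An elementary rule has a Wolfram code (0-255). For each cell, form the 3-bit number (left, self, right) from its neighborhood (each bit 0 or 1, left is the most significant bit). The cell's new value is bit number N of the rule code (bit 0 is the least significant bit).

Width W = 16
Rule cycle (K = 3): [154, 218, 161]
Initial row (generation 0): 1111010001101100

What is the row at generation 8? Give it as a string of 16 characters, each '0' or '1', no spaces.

Gen 0: 1111010001101100
Gen 1 (rule 154): 1110001011001010
Gen 2 (rule 218): 1111010011110001
Gen 3 (rule 161): 0110100001100100
Gen 4 (rule 154): 1100010011011010
Gen 5 (rule 218): 1110101111011001
Gen 6 (rule 161): 0101010110100000
Gen 7 (rule 154): 1000000100010000
Gen 8 (rule 218): 0100001010101000

Answer: 0100001010101000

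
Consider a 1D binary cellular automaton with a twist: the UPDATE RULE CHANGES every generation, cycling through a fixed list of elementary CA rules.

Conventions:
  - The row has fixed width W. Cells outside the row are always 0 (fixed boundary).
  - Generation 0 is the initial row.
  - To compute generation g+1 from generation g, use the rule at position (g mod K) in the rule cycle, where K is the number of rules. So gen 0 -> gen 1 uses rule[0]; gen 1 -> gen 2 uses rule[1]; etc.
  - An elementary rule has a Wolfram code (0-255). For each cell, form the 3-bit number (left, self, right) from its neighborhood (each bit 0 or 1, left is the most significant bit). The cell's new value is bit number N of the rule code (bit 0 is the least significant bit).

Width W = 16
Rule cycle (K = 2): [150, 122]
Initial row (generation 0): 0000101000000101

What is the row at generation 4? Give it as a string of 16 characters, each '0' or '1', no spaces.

Gen 0: 0000101000000101
Gen 1 (rule 150): 0001101100001101
Gen 2 (rule 122): 0011111110011110
Gen 3 (rule 150): 0101111101101101
Gen 4 (rule 122): 1011000111111110

Answer: 1011000111111110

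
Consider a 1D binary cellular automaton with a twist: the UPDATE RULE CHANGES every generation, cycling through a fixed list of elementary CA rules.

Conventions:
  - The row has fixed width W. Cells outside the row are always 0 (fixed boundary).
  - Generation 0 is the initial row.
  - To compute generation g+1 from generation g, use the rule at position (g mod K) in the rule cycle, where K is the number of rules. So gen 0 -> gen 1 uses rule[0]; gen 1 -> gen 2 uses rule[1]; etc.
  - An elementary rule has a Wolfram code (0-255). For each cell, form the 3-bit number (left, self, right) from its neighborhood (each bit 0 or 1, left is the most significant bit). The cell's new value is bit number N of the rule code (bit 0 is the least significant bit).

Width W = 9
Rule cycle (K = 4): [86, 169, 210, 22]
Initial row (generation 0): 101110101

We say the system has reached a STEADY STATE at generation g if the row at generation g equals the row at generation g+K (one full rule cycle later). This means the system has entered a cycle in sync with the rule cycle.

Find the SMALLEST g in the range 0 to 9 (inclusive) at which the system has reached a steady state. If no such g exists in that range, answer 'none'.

Gen 0: 101110101
Gen 1 (rule 86): 100010101
Gen 2 (rule 169): 001001010
Gen 3 (rule 210): 010110001
Gen 4 (rule 22): 110001011
Gen 5 (rule 86): 011011001
Gen 6 (rule 169): 010110000
Gen 7 (rule 210): 100011000
Gen 8 (rule 22): 110100100
Gen 9 (rule 86): 010111110
Gen 10 (rule 169): 001111100
Gen 11 (rule 210): 010111110
Gen 12 (rule 22): 110000001
Gen 13 (rule 86): 011000011

Answer: none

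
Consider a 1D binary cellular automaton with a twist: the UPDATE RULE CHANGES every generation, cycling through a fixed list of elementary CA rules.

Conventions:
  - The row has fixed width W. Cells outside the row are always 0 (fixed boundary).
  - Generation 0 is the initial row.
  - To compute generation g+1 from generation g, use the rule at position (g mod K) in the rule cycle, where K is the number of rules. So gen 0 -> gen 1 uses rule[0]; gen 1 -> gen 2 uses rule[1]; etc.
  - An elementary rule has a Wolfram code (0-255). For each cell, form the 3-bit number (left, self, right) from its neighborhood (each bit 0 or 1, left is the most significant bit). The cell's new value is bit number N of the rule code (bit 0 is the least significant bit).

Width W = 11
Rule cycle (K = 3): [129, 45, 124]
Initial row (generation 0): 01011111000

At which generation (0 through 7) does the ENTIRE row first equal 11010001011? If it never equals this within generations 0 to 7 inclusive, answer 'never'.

Gen 0: 01011111000
Gen 1 (rule 129): 00001110011
Gen 2 (rule 45): 11101000010
Gen 3 (rule 124): 10111100011
Gen 4 (rule 129): 00011001000
Gen 5 (rule 45): 11010001011
Gen 6 (rule 124): 11111001111
Gen 7 (rule 129): 01110000110

Answer: 5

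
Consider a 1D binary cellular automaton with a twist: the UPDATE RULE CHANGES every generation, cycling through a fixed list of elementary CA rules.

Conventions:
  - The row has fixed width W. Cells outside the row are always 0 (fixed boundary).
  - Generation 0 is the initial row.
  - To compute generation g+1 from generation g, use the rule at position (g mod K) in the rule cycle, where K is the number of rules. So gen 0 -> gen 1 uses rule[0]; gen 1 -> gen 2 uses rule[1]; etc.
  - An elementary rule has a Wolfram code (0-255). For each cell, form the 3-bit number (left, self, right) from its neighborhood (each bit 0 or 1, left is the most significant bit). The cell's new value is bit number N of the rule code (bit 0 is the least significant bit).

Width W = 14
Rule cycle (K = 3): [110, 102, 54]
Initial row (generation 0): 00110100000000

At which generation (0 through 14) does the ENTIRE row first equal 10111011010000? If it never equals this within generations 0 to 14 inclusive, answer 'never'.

Gen 0: 00110100000000
Gen 1 (rule 110): 01111100000000
Gen 2 (rule 102): 10000100000000
Gen 3 (rule 54): 11001110000000
Gen 4 (rule 110): 11011010000000
Gen 5 (rule 102): 01101110000000
Gen 6 (rule 54): 10010001000000
Gen 7 (rule 110): 10110011000000
Gen 8 (rule 102): 11010101000000
Gen 9 (rule 54): 00111111100000
Gen 10 (rule 110): 01100000100000
Gen 11 (rule 102): 10100001100000
Gen 12 (rule 54): 11110010010000
Gen 13 (rule 110): 10010110110000
Gen 14 (rule 102): 10111011010000

Answer: 14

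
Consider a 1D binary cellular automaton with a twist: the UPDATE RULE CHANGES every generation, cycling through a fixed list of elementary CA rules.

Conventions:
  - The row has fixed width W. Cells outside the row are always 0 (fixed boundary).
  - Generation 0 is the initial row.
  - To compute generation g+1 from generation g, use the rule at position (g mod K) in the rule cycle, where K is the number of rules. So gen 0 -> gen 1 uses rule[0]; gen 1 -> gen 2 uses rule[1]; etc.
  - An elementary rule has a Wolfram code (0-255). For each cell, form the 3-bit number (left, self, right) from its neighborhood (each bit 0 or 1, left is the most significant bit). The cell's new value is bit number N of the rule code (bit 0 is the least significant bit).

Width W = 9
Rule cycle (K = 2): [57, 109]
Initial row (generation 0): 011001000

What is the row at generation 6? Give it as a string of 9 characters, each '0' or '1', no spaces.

Gen 0: 011001000
Gen 1 (rule 57): 010100111
Gen 2 (rule 109): 011100101
Gen 3 (rule 57): 010010010
Gen 4 (rule 109): 010010010
Gen 5 (rule 57): 001001001
Gen 6 (rule 109): 101001001

Answer: 101001001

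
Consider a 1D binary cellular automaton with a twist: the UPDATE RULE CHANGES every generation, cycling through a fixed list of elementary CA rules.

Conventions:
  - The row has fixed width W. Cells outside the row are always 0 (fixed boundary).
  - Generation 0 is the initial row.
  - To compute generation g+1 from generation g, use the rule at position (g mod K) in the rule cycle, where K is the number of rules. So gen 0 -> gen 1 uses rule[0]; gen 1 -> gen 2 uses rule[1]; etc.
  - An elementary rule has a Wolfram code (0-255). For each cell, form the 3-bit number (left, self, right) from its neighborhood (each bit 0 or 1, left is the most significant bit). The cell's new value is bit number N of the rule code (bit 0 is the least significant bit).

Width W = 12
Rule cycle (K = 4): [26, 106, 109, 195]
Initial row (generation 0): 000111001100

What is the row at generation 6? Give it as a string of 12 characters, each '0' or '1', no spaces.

Answer: 101110000100

Derivation:
Gen 0: 000111001100
Gen 1 (rule 26): 001100111010
Gen 2 (rule 106): 011101101100
Gen 3 (rule 109): 010111111101
Gen 4 (rule 195): 100011111100
Gen 5 (rule 26): 010110000010
Gen 6 (rule 106): 101110000100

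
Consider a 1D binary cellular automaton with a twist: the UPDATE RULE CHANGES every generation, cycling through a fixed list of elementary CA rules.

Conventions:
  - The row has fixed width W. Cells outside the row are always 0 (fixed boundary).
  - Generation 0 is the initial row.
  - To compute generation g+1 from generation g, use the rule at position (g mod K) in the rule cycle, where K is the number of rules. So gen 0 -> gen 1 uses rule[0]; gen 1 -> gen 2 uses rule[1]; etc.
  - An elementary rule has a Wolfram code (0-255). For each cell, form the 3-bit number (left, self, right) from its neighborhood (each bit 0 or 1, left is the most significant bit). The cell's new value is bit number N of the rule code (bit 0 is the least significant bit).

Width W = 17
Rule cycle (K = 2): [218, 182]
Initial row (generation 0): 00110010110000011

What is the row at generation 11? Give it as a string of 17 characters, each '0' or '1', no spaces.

Gen 0: 00110010110000011
Gen 1 (rule 218): 01111100111000111
Gen 2 (rule 182): 10111011010101010
Gen 3 (rule 218): 00111011000000001
Gen 4 (rule 182): 01010100100000011
Gen 5 (rule 218): 10000011010000111
Gen 6 (rule 182): 11000100111001010
Gen 7 (rule 218): 11101011111110001
Gen 8 (rule 182): 01011101111101011
Gen 9 (rule 218): 10011101111100011
Gen 10 (rule 182): 11101010111010100
Gen 11 (rule 218): 11100000111000010

Answer: 11100000111000010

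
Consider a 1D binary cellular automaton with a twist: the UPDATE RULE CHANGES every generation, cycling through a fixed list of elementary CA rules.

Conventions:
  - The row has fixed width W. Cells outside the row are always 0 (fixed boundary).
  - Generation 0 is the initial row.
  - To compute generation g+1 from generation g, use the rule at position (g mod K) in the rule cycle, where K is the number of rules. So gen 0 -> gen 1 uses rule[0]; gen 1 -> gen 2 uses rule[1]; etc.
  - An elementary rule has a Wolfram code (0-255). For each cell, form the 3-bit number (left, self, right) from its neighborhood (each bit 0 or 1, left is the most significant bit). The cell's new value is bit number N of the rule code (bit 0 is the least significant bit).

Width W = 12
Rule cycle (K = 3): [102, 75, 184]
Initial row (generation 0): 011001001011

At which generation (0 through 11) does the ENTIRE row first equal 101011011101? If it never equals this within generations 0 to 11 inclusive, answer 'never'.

Gen 0: 011001001011
Gen 1 (rule 102): 101011011101
Gen 2 (rule 75): 000011010100
Gen 3 (rule 184): 000010101010
Gen 4 (rule 102): 000111111110
Gen 5 (rule 75): 111100000010
Gen 6 (rule 184): 111010000001
Gen 7 (rule 102): 001110000011
Gen 8 (rule 75): 111010111111
Gen 9 (rule 184): 110101111110
Gen 10 (rule 102): 011110000010
Gen 11 (rule 75): 110010111100

Answer: 1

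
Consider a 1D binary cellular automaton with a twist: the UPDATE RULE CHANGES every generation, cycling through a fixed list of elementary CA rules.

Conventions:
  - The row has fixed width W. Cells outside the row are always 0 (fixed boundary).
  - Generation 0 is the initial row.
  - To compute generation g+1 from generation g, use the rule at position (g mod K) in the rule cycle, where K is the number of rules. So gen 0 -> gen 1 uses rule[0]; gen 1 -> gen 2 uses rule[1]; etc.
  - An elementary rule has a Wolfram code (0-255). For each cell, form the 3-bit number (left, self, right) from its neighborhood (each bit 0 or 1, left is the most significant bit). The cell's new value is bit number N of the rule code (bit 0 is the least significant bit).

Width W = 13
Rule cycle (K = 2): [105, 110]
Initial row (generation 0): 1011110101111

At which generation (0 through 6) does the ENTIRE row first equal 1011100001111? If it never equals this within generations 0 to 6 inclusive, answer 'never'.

Answer: 3

Derivation:
Gen 0: 1011110101111
Gen 1 (rule 105): 0110011011001
Gen 2 (rule 110): 1110111111011
Gen 3 (rule 105): 1011100001111
Gen 4 (rule 110): 1110100011001
Gen 5 (rule 105): 1011001011000
Gen 6 (rule 110): 1111011111000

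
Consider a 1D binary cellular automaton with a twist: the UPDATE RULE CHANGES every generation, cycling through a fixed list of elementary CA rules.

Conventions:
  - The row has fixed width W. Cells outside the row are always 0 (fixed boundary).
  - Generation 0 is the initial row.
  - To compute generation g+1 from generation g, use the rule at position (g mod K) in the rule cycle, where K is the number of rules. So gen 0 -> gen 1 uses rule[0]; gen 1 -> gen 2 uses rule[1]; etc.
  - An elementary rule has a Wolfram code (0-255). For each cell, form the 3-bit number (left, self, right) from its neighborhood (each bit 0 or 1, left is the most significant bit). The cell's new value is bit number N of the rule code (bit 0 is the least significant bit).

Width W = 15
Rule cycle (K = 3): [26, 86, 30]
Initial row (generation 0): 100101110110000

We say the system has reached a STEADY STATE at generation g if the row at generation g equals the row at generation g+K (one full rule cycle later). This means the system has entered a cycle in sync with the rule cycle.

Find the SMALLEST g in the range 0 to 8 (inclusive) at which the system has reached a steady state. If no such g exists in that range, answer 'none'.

Answer: none

Derivation:
Gen 0: 100101110110000
Gen 1 (rule 26): 011001000101000
Gen 2 (rule 86): 101111101101100
Gen 3 (rule 30): 101000001001010
Gen 4 (rule 26): 000100010110001
Gen 5 (rule 86): 001110110011011
Gen 6 (rule 30): 011000101110010
Gen 7 (rule 26): 110101001001101
Gen 8 (rule 86): 010101111110101
Gen 9 (rule 30): 110101000000101
Gen 10 (rule 26): 100000100001000
Gen 11 (rule 86): 110001110011100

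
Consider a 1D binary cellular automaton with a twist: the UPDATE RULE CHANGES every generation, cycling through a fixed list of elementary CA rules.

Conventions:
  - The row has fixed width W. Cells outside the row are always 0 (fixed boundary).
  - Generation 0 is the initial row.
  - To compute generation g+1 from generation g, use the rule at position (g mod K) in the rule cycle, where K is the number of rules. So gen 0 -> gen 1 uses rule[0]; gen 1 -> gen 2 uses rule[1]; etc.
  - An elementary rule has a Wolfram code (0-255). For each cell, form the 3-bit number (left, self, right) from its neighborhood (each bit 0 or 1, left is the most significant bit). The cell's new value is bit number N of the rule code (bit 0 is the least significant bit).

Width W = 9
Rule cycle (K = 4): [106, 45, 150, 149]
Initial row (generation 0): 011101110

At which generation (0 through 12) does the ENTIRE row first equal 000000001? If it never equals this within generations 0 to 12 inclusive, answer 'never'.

Gen 0: 011101110
Gen 1 (rule 106): 110111010
Gen 2 (rule 45): 101100110
Gen 3 (rule 150): 100011001
Gen 4 (rule 149): 111000101
Gen 5 (rule 106): 101001010
Gen 6 (rule 45): 111001110
Gen 7 (rule 150): 010110101
Gen 8 (rule 149): 010000101
Gen 9 (rule 106): 100001010
Gen 10 (rule 45): 101101110
Gen 11 (rule 150): 100000101
Gen 12 (rule 149): 111110101

Answer: never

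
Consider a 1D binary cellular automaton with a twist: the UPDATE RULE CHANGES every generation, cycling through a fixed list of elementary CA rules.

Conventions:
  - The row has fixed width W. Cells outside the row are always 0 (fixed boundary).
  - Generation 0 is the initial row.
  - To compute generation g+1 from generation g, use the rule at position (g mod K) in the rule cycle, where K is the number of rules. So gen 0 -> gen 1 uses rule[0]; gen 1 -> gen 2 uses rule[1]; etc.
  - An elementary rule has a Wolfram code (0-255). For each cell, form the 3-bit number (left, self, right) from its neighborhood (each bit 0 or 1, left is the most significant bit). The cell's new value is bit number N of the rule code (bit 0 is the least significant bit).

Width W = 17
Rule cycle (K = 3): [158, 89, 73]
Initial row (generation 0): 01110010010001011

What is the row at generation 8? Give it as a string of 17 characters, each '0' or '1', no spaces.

Answer: 10001110110001011

Derivation:
Gen 0: 01110010010001011
Gen 1 (rule 158): 11101111111011010
Gen 2 (rule 89): 10101000001011001
Gen 3 (rule 73): 00000011100011000
Gen 4 (rule 158): 00000111010110100
Gen 5 (rule 89): 11110101000110011
Gen 6 (rule 73): 10010000010110011
Gen 7 (rule 158): 11111000110101110
Gen 8 (rule 89): 10001110110001011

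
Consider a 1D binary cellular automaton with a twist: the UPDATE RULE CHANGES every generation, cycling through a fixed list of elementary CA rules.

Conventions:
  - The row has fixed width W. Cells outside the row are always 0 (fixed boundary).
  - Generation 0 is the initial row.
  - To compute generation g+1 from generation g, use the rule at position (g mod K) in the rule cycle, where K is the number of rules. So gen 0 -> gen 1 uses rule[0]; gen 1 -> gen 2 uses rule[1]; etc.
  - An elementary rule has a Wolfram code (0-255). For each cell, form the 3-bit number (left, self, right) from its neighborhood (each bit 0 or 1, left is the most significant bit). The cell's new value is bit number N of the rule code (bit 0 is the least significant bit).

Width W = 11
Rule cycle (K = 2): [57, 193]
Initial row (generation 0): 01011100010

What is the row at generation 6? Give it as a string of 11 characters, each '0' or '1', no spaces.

Gen 0: 01011100010
Gen 1 (rule 57): 00110011001
Gen 2 (rule 193): 10010001000
Gen 3 (rule 57): 01001100111
Gen 4 (rule 193): 00000100011
Gen 5 (rule 57): 11110011010
Gen 6 (rule 193): 01110001000

Answer: 01110001000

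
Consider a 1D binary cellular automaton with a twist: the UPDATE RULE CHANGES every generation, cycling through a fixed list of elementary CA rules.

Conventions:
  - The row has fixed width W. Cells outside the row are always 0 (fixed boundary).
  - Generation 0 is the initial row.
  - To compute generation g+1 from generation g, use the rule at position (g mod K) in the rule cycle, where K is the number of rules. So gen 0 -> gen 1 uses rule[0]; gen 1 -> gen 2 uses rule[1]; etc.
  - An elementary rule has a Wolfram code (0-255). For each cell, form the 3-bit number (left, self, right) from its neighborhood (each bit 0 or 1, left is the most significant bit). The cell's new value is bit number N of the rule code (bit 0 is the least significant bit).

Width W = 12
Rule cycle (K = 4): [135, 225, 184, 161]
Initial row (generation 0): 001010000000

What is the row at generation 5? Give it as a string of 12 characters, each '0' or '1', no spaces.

Answer: 111101001001

Derivation:
Gen 0: 001010000000
Gen 1 (rule 135): 111010111111
Gen 2 (rule 225): 011101011111
Gen 3 (rule 184): 011010111110
Gen 4 (rule 161): 000101011100
Gen 5 (rule 135): 111101001001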